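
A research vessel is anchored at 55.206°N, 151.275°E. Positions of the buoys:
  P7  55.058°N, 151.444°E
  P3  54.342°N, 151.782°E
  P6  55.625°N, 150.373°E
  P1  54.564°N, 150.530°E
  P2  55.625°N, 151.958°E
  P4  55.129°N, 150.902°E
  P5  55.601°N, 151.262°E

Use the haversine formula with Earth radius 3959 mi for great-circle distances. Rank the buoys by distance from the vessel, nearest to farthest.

Distance from the vessel at 55.206°N, 151.275°E to each:
P7 55.058°N, 151.444°E: 12.2 mi
P4 55.129°N, 150.902°E: 15.7 mi
P5 55.601°N, 151.262°E: 27.3 mi
P2 55.625°N, 151.958°E: 39.4 mi
P6 55.625°N, 150.373°E: 45.7 mi
P1 54.564°N, 150.530°E: 53.3 mi
P3 54.342°N, 151.782°E: 63.0 mi

P7, P4, P5, P2, P6, P1, P3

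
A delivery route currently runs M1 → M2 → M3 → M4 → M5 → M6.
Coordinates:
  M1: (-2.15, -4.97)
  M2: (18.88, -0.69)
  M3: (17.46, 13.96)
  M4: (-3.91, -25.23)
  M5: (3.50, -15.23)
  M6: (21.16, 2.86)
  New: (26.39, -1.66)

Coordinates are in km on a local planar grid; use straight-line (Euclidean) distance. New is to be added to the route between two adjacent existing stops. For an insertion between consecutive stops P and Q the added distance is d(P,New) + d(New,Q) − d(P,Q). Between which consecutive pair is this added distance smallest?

between M5 and M6

Added distance for inserting New between each consecutive pair:
M1–M2: 14.8 km
M2–M3: 10.8 km
M3–M4: 11.7 km
M4–M5: 52.6 km
M5–M6: 8.2 km
Smallest added distance is 8.2 km, inserting between M5 and M6.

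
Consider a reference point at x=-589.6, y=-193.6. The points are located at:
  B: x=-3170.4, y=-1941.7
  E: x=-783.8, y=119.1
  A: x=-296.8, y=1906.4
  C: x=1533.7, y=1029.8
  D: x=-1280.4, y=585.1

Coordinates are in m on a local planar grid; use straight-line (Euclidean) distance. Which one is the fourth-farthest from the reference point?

Distances from the reference point (x=-589.6, y=-193.6):
B: 3117.1 m
C: 2450.5 m
A: 2120.3 m
D: 1041.0 m
E: 368.1 m
The fourth-farthest is D at 1041.0 m.

D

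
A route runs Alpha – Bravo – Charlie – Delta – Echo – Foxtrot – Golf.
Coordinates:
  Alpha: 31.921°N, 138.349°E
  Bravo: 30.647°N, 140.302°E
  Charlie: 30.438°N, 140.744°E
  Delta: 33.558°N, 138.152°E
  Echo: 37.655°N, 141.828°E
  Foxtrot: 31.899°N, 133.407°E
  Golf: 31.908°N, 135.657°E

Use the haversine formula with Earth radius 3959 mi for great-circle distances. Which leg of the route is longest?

Echo–Foxtrot

Leg distances:
Alpha→Bravo: 145.1 mi
Bravo→Charlie: 30.0 mi
Charlie→Delta: 263.7 mi
Delta→Echo: 350.3 mi
Echo→Foxtrot: 621.3 mi
Foxtrot→Golf: 132.0 mi
The longest leg is Echo–Foxtrot at 621.3 mi.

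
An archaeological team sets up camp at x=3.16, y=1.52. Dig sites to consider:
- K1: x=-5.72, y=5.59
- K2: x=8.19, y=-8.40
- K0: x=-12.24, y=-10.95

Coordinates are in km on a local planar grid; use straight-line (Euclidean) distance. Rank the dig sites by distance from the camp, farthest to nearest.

K0, K2, K1

Distances from the camp:
K0 x=-12.24, y=-10.95: 19.8 km
K2 x=8.19, y=-8.40: 11.1 km
K1 x=-5.72, y=5.59: 9.8 km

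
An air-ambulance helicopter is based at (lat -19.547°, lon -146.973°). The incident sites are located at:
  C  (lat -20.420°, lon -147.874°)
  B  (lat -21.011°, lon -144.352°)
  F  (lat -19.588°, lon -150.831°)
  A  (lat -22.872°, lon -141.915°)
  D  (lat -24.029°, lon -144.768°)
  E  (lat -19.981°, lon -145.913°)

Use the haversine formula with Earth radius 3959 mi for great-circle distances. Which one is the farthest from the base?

A

Distance to each, sorted:
A: 398.6 mi
D: 340.5 mi
F: 251.2 mi
B: 197.7 mi
C: 84.0 mi
E: 75.2 mi
The farthest is A at 398.6 mi.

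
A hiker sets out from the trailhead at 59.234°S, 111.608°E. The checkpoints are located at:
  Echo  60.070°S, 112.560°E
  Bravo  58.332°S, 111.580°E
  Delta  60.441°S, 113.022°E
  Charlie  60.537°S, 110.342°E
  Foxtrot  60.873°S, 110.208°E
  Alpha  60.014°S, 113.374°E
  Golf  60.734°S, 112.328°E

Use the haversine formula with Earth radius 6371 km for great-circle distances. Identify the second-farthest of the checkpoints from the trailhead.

Distances from the trailhead (59.234°S, 111.608°E):
Foxtrot: 198.1 km
Golf: 171.5 km
Charlie: 161.2 km
Delta: 155.7 km
Alpha: 131.8 km
Echo: 107.2 km
Bravo: 100.3 km
The second-farthest is Golf at 171.5 km.

Golf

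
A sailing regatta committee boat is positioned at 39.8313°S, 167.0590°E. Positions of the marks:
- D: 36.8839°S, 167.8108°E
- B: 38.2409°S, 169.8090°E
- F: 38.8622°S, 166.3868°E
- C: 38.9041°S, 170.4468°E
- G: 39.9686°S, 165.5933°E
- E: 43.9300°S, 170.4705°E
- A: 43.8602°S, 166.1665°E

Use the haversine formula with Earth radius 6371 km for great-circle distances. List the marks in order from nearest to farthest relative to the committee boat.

Distance from the committee boat at 39.8313°S, 167.0590°E to each:
F 38.8622°S, 166.3868°E: 122.3 km
G 39.9686°S, 165.5933°E: 126.0 km
B 38.2409°S, 169.8090°E: 296.1 km
C 38.9041°S, 170.4468°E: 308.9 km
D 36.8839°S, 167.8108°E: 334.2 km
A 43.8602°S, 166.1665°E: 454.0 km
E 43.9300°S, 170.4705°E: 536.1 km

F, G, B, C, D, A, E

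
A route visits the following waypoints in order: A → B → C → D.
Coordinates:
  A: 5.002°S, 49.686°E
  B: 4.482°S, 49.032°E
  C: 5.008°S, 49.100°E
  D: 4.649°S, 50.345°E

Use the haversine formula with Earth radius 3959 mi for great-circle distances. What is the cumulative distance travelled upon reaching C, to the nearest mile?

94 mi

Leg distances:
A→B: 57.6 mi  (cumulative 57.6 mi)
B→C: 36.6 mi  (cumulative 94.3 mi)
Cumulative distance at C ≈ 94 mi.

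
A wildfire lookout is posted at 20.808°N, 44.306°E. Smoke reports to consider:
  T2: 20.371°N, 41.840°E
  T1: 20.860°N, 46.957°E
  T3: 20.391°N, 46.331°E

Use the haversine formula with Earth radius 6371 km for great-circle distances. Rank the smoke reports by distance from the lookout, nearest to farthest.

Distance from the lookout at 20.808°N, 44.306°E to each:
T3 20.391°N, 46.331°E: 215.8 km
T2 20.371°N, 41.840°E: 261.2 km
T1 20.860°N, 46.957°E: 275.6 km

T3, T2, T1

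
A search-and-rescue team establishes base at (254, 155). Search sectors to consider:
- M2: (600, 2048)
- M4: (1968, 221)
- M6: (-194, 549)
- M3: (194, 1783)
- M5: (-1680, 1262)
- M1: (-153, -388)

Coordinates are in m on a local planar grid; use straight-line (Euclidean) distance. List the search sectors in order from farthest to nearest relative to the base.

M5, M2, M4, M3, M1, M6

Distances from the base:
M5 (-1680, 1262): 2228.4 m
M2 (600, 2048): 1924.4 m
M4 (1968, 221): 1715.3 m
M3 (194, 1783): 1629.1 m
M1 (-153, -388): 678.6 m
M6 (-194, 549): 596.6 m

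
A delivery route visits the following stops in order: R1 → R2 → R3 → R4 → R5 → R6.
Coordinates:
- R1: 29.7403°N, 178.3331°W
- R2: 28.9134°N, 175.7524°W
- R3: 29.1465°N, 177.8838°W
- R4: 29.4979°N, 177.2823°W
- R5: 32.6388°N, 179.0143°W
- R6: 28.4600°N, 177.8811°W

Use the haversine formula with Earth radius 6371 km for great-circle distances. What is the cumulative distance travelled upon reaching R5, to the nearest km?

Leg distances:
R1→R2: 266.5 km  (cumulative 266.5 km)
R2→R3: 208.8 km  (cumulative 475.4 km)
R3→R4: 70.2 km  (cumulative 545.6 km)
R4→R5: 386.2 km  (cumulative 931.8 km)
Cumulative distance at R5 ≈ 932 km.

932 km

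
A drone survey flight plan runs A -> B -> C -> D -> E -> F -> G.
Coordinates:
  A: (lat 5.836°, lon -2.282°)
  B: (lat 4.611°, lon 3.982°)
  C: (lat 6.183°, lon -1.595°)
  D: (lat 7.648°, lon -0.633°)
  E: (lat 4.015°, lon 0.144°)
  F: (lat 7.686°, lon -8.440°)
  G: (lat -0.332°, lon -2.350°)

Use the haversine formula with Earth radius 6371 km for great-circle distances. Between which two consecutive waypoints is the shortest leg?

Leg distances:
A→B: 706.9 km
B→C: 641.6 km
C→D: 194.5 km
D→E: 413.0 km
E→F: 1033.4 km
F→G: 1118.4 km
The shortest leg is C–D at 194.5 km.

C–D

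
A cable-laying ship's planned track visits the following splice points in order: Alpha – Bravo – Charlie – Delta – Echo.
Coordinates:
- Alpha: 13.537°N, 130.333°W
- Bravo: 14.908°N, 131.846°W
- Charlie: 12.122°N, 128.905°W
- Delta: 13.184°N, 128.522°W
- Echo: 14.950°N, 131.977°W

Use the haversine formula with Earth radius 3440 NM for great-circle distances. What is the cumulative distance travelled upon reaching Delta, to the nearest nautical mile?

428 NM

Leg distances:
Alpha→Bravo: 120.5 NM  (cumulative 120.5 NM)
Bravo→Charlie: 239.7 NM  (cumulative 360.2 NM)
Charlie→Delta: 67.6 NM  (cumulative 427.8 NM)
Cumulative distance at Delta ≈ 428 NM.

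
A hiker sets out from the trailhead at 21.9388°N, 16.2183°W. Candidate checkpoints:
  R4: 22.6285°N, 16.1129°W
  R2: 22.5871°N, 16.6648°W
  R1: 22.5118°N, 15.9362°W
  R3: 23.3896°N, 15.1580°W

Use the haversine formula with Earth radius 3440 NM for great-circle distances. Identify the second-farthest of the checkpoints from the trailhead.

Distance to each, sorted:
R3: 105.1 NM
R2: 46.2 NM
R4: 41.8 NM
R1: 37.8 NM
The second-farthest is R2 at 46.2 NM.

R2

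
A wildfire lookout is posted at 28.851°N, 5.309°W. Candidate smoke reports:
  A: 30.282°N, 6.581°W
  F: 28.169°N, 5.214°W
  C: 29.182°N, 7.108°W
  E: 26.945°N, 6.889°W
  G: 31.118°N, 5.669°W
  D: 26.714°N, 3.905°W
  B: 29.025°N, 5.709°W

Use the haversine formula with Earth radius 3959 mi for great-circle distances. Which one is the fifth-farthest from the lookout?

C

Distance to each, sorted:
D: 170.8 mi
E: 163.3 mi
G: 158.1 mi
A: 125.0 mi
C: 111.1 mi
F: 47.5 mi
B: 27.0 mi
The fifth-farthest is C at 111.1 mi.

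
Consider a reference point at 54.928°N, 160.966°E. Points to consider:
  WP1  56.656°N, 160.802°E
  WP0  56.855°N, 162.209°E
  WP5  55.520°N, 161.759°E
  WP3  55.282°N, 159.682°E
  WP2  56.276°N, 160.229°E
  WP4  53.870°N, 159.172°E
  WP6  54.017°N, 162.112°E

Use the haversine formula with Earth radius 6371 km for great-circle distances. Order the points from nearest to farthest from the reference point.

WP5, WP3, WP6, WP2, WP4, WP1, WP0

Distances from the reference point:
WP5 55.520°N, 161.759°E: 82.8 km
WP3 55.282°N, 159.682°E: 90.7 km
WP6 54.017°N, 162.112°E: 125.5 km
WP2 56.276°N, 160.229°E: 156.9 km
WP4 53.870°N, 159.172°E: 165.3 km
WP1 56.656°N, 160.802°E: 192.4 km
WP0 56.855°N, 162.209°E: 227.8 km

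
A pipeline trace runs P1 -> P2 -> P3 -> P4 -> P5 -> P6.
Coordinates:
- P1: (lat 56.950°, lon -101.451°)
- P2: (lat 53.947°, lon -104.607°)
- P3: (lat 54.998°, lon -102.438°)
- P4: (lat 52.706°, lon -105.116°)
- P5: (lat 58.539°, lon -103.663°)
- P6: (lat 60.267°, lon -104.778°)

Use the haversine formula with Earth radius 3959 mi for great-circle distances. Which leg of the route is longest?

Leg distances:
P1→P2: 241.5 mi
P2→P3: 113.4 mi
P3→P4: 192.3 mi
P4→P5: 407.0 mi
P5→P6: 125.7 mi
The longest leg is P4–P5 at 407.0 mi.

P4–P5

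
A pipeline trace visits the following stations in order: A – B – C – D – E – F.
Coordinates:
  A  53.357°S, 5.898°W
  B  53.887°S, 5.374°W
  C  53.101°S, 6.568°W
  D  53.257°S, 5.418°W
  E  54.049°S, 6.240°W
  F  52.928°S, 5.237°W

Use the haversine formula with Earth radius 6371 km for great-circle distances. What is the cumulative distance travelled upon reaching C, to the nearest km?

186 km

Leg distances:
A→B: 68.3 km  (cumulative 68.3 km)
B→C: 117.8 km  (cumulative 186.1 km)
Cumulative distance at C ≈ 186 km.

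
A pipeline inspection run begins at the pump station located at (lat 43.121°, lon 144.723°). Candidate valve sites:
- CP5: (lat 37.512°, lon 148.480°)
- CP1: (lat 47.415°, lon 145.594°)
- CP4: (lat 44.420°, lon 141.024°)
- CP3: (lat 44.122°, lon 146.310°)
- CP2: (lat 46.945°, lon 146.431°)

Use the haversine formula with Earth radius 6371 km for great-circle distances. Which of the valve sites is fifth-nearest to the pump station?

Distance to each, sorted:
CP3: 169.4 km
CP4: 330.2 km
CP2: 445.9 km
CP1: 482.3 km
CP5: 700.1 km
The fifth-nearest is CP5 at 700.1 km.

CP5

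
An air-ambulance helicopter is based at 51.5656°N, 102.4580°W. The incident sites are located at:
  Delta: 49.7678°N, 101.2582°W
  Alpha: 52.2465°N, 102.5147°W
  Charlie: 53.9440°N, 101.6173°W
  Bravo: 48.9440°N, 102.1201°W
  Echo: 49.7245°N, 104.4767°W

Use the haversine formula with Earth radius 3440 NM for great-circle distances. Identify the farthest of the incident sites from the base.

Bravo

Distances from the base (51.5656°N, 102.4580°W):
Bravo: 157.9 NM
Charlie: 146.0 NM
Echo: 134.6 NM
Delta: 117.2 NM
Alpha: 40.9 NM
The farthest is Bravo at 157.9 NM.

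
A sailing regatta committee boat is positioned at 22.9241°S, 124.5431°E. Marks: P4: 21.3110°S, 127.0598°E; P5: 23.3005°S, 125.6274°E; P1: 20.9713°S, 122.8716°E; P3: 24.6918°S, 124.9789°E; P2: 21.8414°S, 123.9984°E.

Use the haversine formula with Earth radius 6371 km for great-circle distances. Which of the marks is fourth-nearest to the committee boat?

Distances from the committee boat (22.9241°S, 124.5431°E):
P5: 118.5 km
P2: 132.8 km
P3: 201.5 km
P1: 277.2 km
P4: 315.2 km
The fourth-nearest is P1 at 277.2 km.

P1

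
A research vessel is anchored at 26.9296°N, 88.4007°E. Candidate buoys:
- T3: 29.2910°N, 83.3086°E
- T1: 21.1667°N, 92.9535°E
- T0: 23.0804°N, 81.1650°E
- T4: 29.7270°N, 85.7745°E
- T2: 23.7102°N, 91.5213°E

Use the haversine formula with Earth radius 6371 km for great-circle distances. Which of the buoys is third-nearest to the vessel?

Distances from the vessel (26.9296°N, 88.4007°E):
T4: 403.5 km
T2: 475.9 km
T3: 564.2 km
T1: 790.0 km
T0: 845.2 km
The third-nearest is T3 at 564.2 km.

T3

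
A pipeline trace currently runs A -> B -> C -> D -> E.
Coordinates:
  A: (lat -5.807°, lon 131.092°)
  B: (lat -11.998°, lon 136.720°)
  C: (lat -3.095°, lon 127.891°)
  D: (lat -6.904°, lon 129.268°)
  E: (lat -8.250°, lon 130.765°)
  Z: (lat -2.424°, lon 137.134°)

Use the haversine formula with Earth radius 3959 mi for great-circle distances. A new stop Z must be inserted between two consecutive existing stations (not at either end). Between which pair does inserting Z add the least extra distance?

Added distance for inserting Z between each consecutive pair:
A–B: 564.8 mi
B–C: 439.5 mi
C–D: 983.7 mi
D–E: 1080.3 mi
Smallest added distance is 439.5 mi, inserting between B and C.

between B and C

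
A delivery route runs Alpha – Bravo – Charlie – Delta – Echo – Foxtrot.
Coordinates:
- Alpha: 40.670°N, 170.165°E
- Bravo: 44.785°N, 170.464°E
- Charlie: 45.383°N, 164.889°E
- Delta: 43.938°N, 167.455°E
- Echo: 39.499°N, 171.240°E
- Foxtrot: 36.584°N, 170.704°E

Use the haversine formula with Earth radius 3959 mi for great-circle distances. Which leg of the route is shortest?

Leg distances:
Alpha→Bravo: 284.7 mi
Bravo→Charlie: 275.1 mi
Charlie→Delta: 160.8 mi
Delta→Echo: 363.5 mi
Echo→Foxtrot: 203.5 mi
The shortest leg is Charlie–Delta at 160.8 mi.

Charlie–Delta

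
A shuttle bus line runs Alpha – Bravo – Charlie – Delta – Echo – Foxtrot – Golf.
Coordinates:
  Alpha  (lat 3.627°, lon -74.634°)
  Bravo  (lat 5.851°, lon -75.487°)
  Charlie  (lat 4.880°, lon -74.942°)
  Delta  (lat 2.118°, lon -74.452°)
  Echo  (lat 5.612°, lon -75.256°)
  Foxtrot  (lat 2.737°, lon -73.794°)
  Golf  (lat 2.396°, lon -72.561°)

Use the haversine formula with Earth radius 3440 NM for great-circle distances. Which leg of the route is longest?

Leg distances:
Alpha→Bravo: 142.9 NM
Bravo→Charlie: 66.8 NM
Charlie→Delta: 168.4 NM
Delta→Echo: 215.2 NM
Echo→Foxtrot: 193.5 NM
Foxtrot→Golf: 76.7 NM
The longest leg is Delta–Echo at 215.2 NM.

Delta–Echo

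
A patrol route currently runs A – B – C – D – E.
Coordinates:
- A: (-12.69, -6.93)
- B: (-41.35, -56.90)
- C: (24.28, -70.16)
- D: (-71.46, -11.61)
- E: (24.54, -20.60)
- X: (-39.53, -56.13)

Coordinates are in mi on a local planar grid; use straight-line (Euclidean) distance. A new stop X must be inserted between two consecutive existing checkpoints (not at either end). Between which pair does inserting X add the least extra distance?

between B and C

Added distance for inserting X between each consecutive pair:
A–B: 0.4 mi
B–C: 0.4 mi
C–D: 7.9 mi
D–E: 31.6 mi
Smallest added distance is 0.4 mi, inserting between B and C.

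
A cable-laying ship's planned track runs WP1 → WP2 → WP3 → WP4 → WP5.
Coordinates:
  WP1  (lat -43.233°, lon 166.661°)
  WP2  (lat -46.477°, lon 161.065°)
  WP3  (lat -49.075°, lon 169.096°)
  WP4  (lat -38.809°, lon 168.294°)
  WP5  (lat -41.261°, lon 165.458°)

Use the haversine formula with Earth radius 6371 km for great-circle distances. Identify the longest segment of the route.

WP3–WP4

Leg distances:
WP1→WP2: 569.6 km
WP2→WP3: 665.6 km
WP3→WP4: 1143.3 km
WP4→WP5: 364.1 km
The longest leg is WP3–WP4 at 1143.3 km.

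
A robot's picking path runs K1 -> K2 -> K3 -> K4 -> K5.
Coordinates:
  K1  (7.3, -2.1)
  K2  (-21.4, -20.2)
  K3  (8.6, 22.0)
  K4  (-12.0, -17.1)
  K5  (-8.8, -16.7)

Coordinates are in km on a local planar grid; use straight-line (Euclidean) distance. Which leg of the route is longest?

Leg distances:
K1→K2: 33.9 km
K2→K3: 51.8 km
K3→K4: 44.2 km
K4→K5: 3.2 km
The longest leg is K2–K3 at 51.8 km.

K2–K3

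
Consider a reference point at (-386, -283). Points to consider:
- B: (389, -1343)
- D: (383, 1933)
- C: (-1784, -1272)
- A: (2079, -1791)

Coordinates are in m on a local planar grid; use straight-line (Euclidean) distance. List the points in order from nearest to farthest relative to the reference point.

B, C, D, A

Distances from the reference point:
B (389, -1343): 1313.1 m
C (-1784, -1272): 1712.5 m
D (383, 1933): 2345.6 m
A (2079, -1791): 2889.7 m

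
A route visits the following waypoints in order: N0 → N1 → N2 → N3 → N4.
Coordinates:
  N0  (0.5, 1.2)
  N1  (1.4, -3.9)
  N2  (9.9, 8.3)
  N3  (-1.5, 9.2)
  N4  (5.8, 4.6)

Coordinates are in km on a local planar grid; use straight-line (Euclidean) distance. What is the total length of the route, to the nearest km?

40 km

Leg distances:
N0→N1: 5.2 km  (cumulative 5.2 km)
N1→N2: 14.9 km  (cumulative 20.0 km)
N2→N3: 11.4 km  (cumulative 31.5 km)
N3→N4: 8.6 km  (cumulative 40.1 km)
Total route length ≈ 40 km.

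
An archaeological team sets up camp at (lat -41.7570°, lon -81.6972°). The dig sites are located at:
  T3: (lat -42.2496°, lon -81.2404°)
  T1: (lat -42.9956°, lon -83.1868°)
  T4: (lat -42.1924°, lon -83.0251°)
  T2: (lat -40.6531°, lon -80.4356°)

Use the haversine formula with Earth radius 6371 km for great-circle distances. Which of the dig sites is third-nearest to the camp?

Distance to each, sorted:
T3: 66.5 km
T4: 120.0 km
T2: 161.9 km
T1: 184.2 km
The third-nearest is T2 at 161.9 km.

T2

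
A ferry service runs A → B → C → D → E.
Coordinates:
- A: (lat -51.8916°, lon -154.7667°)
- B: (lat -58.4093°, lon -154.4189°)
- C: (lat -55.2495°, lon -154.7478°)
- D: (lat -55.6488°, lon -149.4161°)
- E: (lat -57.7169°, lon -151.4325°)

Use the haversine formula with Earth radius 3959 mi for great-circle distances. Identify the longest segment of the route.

Leg distances:
A→B: 450.6 mi
B→C: 218.7 mi
C→D: 210.7 mi
D→E: 162.1 mi
The longest leg is A–B at 450.6 mi.

A–B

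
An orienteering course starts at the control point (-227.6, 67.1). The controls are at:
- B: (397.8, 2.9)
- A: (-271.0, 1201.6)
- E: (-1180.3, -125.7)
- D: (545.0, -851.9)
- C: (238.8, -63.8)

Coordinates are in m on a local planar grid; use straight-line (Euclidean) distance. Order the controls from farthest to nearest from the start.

Distances from the start:
D (545.0, -851.9): 1200.6 m
A (-271.0, 1201.6): 1135.3 m
E (-1180.3, -125.7): 972.0 m
B (397.8, 2.9): 628.7 m
C (238.8, -63.8): 484.4 m

D, A, E, B, C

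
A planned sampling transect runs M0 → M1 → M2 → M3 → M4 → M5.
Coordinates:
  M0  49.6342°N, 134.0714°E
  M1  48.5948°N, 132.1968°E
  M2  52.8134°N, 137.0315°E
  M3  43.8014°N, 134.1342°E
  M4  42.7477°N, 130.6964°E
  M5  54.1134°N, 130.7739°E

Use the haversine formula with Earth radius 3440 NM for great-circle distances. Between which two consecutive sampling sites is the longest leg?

Leg distances:
M0→M1: 96.5 NM
M1→M2: 312.8 NM
M2→M3: 553.2 NM
M3→M4: 163.0 NM
M4→M5: 682.4 NM
The longest leg is M4–M5 at 682.4 NM.

M4–M5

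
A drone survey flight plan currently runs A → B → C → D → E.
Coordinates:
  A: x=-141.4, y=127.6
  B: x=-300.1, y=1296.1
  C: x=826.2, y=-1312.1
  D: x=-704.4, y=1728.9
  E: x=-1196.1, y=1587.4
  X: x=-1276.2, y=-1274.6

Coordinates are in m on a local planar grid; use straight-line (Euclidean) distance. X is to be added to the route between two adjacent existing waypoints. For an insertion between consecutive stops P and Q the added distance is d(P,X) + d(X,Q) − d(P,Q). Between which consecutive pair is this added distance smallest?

Added distance for inserting X between each consecutive pair:
A–B: 3374.4 m
B–C: 2011.5 m
C–D: 1755.7 m
D–E: 5408.9 m
Smallest added distance is 1755.7 m, inserting between C and D.

between C and D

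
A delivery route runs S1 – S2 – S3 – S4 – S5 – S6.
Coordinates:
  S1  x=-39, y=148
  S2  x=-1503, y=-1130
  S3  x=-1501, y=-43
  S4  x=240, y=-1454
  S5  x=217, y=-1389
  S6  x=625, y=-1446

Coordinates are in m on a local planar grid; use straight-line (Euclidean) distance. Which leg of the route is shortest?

Leg distances:
S1→S2: 1943.3 m
S2→S3: 1087.0 m
S3→S4: 2241.0 m
S4→S5: 68.9 m
S5→S6: 412.0 m
The shortest leg is S4–S5 at 68.9 m.

S4–S5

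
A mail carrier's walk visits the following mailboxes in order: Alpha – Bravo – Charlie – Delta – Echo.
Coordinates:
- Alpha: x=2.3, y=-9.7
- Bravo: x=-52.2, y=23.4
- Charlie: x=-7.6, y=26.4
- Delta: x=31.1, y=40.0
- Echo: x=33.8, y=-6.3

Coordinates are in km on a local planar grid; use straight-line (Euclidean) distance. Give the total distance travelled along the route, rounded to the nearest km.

196 km

Leg distances:
Alpha→Bravo: 63.8 km  (cumulative 63.8 km)
Bravo→Charlie: 44.7 km  (cumulative 108.5 km)
Charlie→Delta: 41.0 km  (cumulative 149.5 km)
Delta→Echo: 46.4 km  (cumulative 195.9 km)
Total route length ≈ 196 km.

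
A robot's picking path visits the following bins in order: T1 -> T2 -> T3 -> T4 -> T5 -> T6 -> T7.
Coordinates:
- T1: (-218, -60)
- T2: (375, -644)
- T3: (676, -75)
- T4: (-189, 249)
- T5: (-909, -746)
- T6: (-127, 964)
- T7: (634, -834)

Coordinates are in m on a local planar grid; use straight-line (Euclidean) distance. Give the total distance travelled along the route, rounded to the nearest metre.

Leg distances:
T1→T2: 832.3 m  (cumulative 832.3 m)
T2→T3: 643.7 m  (cumulative 1476.0 m)
T3→T4: 923.7 m  (cumulative 2399.7 m)
T4→T5: 1228.2 m  (cumulative 3627.9 m)
T5→T6: 1880.3 m  (cumulative 5508.2 m)
T6→T7: 1952.4 m  (cumulative 7460.6 m)
Total route length ≈ 7461 m.

7461 m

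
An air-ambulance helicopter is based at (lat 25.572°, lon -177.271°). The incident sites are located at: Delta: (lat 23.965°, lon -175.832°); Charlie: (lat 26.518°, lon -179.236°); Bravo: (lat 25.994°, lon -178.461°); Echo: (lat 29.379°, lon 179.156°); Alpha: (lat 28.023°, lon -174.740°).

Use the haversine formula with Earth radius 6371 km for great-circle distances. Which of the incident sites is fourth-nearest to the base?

Distances from the base ((lat 25.572°, lon -177.271°)):
Bravo: 128.1 km
Charlie: 222.7 km
Delta: 230.3 km
Alpha: 370.6 km
Echo: 550.8 km
The fourth-nearest is Alpha at 370.6 km.

Alpha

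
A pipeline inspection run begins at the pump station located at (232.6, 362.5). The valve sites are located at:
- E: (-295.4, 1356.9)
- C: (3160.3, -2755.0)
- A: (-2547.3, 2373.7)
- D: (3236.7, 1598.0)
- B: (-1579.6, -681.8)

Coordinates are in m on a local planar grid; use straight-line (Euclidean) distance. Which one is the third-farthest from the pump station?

Distance to each, sorted:
C: 4276.7 m
A: 3431.1 m
D: 3248.2 m
B: 2091.6 m
E: 1125.9 m
The third-farthest is D at 3248.2 m.

D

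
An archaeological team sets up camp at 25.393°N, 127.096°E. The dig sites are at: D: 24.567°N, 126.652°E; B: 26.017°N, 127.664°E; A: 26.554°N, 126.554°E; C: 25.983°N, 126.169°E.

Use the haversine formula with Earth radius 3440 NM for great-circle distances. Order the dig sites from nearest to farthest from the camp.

B, D, C, A

Computing each great-circle distance from 25.393°N, 127.096°E:
B 26.017°N, 127.664°E: 48.5 NM
D 24.567°N, 126.652°E: 55.2 NM
C 25.983°N, 126.169°E: 61.4 NM
A 26.554°N, 126.554°E: 75.6 NM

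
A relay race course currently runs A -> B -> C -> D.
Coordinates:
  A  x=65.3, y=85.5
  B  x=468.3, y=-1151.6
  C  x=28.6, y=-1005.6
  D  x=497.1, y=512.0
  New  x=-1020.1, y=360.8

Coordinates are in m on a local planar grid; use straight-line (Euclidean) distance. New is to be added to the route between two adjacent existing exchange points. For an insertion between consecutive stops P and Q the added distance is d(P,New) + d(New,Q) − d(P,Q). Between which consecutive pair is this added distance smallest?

between C and D

Added distance for inserting New between each consecutive pair:
A–B: 1940.6 m
B–C: 3381.1 m
C–D: 1658.9 m
Smallest added distance is 1658.9 m, inserting between C and D.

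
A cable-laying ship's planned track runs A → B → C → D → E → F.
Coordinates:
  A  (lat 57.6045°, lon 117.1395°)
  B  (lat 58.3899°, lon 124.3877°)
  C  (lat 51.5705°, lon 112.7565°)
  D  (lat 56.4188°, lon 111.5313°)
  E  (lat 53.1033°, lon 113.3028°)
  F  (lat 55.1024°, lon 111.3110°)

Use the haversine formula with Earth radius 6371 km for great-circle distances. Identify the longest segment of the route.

Leg distances:
A→B: 435.7 km
B→C: 1058.3 km
C→D: 545.0 km
D→E: 385.8 km
E→F: 257.4 km
The longest leg is B–C at 1058.3 km.

B–C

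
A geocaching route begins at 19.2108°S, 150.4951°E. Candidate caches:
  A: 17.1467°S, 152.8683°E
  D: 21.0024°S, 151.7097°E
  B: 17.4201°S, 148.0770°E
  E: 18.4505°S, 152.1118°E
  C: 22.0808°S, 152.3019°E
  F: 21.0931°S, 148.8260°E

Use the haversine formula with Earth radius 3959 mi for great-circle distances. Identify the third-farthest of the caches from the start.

B

Distances from the start (19.2108°S, 150.4951°E):
C: 230.2 mi
A: 211.2 mi
B: 201.2 mi
F: 169.2 mi
D: 146.8 mi
E: 118.1 mi
The third-farthest is B at 201.2 mi.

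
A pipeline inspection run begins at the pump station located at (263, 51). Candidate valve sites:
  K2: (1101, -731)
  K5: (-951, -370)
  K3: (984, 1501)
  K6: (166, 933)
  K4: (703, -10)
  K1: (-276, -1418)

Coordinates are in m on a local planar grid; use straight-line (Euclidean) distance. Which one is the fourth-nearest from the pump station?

Distances from the pump station ((263, 51)):
K4: 444.2 m
K6: 887.3 m
K2: 1146.2 m
K5: 1284.9 m
K1: 1564.8 m
K3: 1619.4 m
The fourth-nearest is K5 at 1284.9 m.

K5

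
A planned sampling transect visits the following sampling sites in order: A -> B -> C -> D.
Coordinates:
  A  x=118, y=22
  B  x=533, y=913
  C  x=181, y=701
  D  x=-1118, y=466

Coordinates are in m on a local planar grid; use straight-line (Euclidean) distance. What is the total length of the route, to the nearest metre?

2714 m

Leg distances:
A→B: 982.9 m  (cumulative 982.9 m)
B→C: 410.9 m  (cumulative 1393.8 m)
C→D: 1320.1 m  (cumulative 2713.9 m)
Total route length ≈ 2714 m.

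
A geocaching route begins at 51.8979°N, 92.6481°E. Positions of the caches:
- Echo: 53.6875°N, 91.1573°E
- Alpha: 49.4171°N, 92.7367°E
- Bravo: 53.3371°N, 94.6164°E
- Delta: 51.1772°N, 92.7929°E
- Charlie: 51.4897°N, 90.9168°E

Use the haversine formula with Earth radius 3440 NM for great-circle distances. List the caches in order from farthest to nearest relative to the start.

Alpha, Echo, Bravo, Charlie, Delta

Computing each great-circle distance from 51.8979°N, 92.6481°E:
Alpha 49.4171°N, 92.7367°E: 149.0 NM
Echo 53.6875°N, 91.1573°E: 120.3 NM
Bravo 53.3371°N, 94.6164°E: 112.3 NM
Charlie 51.4897°N, 90.9168°E: 68.9 NM
Delta 51.1772°N, 92.7929°E: 43.6 NM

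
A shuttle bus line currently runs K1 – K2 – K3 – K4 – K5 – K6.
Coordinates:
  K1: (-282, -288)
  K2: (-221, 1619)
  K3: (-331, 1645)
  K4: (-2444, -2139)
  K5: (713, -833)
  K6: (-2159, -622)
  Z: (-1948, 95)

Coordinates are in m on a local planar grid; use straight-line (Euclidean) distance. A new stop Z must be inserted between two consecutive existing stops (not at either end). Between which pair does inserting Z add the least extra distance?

Added distance for inserting Z between each consecutive pair:
K1–K2: 2104.8 m
K2–K3: 4430.2 m
K3–K4: 194.3 m
K4–K5: 1690.1 m
K5–K6: 685.8 m
Smallest added distance is 194.3 m, inserting between K3 and K4.

between K3 and K4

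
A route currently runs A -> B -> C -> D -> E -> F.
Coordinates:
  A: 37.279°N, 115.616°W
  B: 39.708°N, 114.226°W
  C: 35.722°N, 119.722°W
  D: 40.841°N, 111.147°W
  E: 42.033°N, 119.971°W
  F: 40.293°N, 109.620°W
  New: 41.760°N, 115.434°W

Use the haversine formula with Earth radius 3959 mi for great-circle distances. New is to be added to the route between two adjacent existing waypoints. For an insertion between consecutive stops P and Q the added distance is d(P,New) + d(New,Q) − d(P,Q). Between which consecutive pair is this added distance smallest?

between D and E

Added distance for inserting New between each consecutive pair:
A–B: 281.1 mi
B–C: 224.6 mi
C–D: 124.3 mi
D–E: 1.2 mi
E–F: 2.2 mi
Smallest added distance is 1.2 mi, inserting between D and E.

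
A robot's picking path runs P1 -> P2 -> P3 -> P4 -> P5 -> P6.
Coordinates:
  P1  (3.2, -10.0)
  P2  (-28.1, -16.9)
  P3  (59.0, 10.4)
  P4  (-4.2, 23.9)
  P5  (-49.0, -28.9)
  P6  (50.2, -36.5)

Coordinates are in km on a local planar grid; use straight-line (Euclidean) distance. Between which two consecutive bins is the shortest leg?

Leg distances:
P1→P2: 32.1 km
P2→P3: 91.3 km
P3→P4: 64.6 km
P4→P5: 69.2 km
P5→P6: 99.5 km
The shortest leg is P1–P2 at 32.1 km.

P1–P2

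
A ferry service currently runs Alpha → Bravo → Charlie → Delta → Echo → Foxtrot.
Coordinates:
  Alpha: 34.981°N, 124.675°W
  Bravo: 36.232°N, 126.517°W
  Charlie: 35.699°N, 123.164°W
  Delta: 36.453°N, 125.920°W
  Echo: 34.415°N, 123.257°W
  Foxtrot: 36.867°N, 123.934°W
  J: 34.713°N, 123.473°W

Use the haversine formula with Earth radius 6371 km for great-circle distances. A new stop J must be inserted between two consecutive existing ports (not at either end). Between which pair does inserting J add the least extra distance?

Added distance for inserting J between each consecutive pair:
Alpha–Bravo: 220.0 km
Bravo–Charlie: 128.9 km
Charlie–Delta: 145.6 km
Delta–Echo: 1.5 km
Echo–Foxtrot: 2.3 km
Smallest added distance is 1.5 km, inserting between Delta and Echo.

between Delta and Echo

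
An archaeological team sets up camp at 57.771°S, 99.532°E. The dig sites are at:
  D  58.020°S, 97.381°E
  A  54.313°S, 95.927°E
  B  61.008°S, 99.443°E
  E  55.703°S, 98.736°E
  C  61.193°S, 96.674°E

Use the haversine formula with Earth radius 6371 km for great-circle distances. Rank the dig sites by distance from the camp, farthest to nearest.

Computing each great-circle distance from 57.771°S, 99.532°E:
A 54.313°S, 95.927°E: 444.8 km
C 61.193°S, 96.674°E: 413.2 km
B 61.008°S, 99.443°E: 360.0 km
E 55.703°S, 98.736°E: 235.0 km
D 58.020°S, 97.381°E: 130.1 km

A, C, B, E, D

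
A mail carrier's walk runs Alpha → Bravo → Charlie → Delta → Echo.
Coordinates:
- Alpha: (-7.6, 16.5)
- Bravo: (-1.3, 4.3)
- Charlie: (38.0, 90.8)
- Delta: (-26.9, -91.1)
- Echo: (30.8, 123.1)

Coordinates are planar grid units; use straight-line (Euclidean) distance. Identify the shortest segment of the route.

Alpha–Bravo

Leg distances:
Alpha→Bravo: 13.7
Bravo→Charlie: 95.0
Charlie→Delta: 193.1
Delta→Echo: 221.8
The shortest leg is Alpha–Bravo at 13.7.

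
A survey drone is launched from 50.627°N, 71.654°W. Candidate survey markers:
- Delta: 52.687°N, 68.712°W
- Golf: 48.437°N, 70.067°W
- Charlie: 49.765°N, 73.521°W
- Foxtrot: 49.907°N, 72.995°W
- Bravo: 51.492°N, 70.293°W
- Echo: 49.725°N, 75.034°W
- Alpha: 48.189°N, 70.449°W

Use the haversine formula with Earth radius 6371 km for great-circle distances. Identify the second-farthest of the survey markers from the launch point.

Alpha

Distance to each, sorted:
Delta: 306.0 km
Alpha: 284.8 km
Golf: 269.1 km
Echo: 260.7 km
Charlie: 163.8 km
Bravo: 135.3 km
Foxtrot: 124.5 km
The second-farthest is Alpha at 284.8 km.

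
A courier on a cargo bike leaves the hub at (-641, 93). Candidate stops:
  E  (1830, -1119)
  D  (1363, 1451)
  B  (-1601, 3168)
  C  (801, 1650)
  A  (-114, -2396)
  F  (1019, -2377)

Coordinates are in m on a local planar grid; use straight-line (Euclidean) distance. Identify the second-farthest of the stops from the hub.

Distances from the hub ((-641, 93)):
B: 3221.4 m
F: 2976.0 m
E: 2752.2 m
A: 2544.2 m
D: 2420.8 m
C: 2122.2 m
The second-farthest is F at 2976.0 m.

F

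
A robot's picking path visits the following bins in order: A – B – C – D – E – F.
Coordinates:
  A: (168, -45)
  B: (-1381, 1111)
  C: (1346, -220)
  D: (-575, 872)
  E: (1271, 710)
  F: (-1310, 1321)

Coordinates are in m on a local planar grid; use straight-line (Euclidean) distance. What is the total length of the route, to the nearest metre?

11682 m

Leg distances:
A→B: 1932.8 m  (cumulative 1932.8 m)
B→C: 3034.5 m  (cumulative 4967.3 m)
C→D: 2209.7 m  (cumulative 7177.0 m)
D→E: 1853.1 m  (cumulative 9030.1 m)
E→F: 2652.3 m  (cumulative 11682.4 m)
Total route length ≈ 11682 m.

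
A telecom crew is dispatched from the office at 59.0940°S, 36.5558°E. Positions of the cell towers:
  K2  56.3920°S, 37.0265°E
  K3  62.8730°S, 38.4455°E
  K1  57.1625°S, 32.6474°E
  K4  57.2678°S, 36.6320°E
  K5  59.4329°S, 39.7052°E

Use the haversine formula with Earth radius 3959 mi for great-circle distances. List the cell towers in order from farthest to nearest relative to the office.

K3, K1, K2, K4, K5

Computing each great-circle distance from 59.0940°S, 36.5558°E:
K3 62.8730°S, 38.4455°E: 268.7 mi
K1 57.1625°S, 32.6474°E: 195.3 mi
K2 56.3920°S, 37.0265°E: 187.5 mi
K4 57.2678°S, 36.6320°E: 126.2 mi
K5 59.4329°S, 39.7052°E: 113.6 mi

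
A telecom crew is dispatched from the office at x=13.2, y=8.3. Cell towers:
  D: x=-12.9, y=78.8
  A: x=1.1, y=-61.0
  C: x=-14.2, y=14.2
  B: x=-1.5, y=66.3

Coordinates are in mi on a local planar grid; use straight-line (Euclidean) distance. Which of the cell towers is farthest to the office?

D

Distances from the office (x=13.2, y=8.3):
D: 75.2 mi
A: 70.3 mi
B: 59.8 mi
C: 28.0 mi
The farthest is D at 75.2 mi.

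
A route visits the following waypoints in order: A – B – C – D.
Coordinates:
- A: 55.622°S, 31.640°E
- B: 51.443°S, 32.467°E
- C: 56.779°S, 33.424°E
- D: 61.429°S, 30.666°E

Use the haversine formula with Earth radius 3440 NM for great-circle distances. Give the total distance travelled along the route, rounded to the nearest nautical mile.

867 NM

Leg distances:
A→B: 252.6 NM  (cumulative 252.6 NM)
B→C: 322.1 NM  (cumulative 574.8 NM)
C→D: 291.8 NM  (cumulative 866.5 NM)
Total route length ≈ 867 NM.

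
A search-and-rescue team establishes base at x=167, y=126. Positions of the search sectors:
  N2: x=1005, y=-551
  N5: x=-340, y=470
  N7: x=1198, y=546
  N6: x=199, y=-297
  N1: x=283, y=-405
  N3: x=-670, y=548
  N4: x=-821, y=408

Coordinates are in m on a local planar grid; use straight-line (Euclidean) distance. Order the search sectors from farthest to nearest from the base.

N7, N2, N4, N3, N5, N1, N6

Distances from the base:
N7 x=1198, y=546: 1113.3 m
N2 x=1005, y=-551: 1077.3 m
N4 x=-821, y=408: 1027.5 m
N3 x=-670, y=548: 937.4 m
N5 x=-340, y=470: 612.7 m
N1 x=283, y=-405: 543.5 m
N6 x=199, y=-297: 424.2 m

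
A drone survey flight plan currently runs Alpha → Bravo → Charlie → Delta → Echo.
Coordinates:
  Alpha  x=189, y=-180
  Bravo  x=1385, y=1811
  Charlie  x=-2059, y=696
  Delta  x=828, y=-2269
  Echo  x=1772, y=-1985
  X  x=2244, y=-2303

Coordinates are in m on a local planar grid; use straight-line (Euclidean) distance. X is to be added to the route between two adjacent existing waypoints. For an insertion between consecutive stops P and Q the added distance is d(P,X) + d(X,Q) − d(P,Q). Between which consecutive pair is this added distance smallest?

between Delta and Echo

Added distance for inserting X between each consecutive pair:
Alpha–Bravo: 4834.8 m
Bravo–Charlie: 5827.7 m
Charlie–Delta: 2523.0 m
Delta–Echo: 999.7 m
Smallest added distance is 999.7 m, inserting between Delta and Echo.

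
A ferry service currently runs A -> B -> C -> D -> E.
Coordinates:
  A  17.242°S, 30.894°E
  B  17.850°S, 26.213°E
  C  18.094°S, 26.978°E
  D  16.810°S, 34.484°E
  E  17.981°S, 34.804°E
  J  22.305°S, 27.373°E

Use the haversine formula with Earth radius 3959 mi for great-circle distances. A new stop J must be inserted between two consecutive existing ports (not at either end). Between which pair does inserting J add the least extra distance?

Added distance for inserting J between each consecutive pair:
A–B: 423.7 mi
B–C: 556.0 mi
C–D: 388.0 mi
D–E: 1081.9 mi
Smallest added distance is 388.0 mi, inserting between C and D.

between C and D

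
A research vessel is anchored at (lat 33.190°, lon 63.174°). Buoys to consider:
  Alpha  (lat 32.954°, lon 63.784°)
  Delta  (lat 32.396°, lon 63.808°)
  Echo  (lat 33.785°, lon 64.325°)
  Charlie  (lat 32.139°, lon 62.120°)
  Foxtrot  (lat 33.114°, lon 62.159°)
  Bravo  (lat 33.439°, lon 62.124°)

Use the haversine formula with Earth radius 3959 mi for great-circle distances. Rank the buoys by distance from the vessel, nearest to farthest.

Alpha, Foxtrot, Bravo, Delta, Echo, Charlie

Distance from the vessel at (lat 33.190°, lon 63.174°) to each:
Alpha (lat 32.954°, lon 63.784°): 38.9 mi
Foxtrot (lat 33.114°, lon 62.159°): 59.0 mi
Bravo (lat 33.439°, lon 62.124°): 63.0 mi
Delta (lat 32.396°, lon 63.808°): 66.1 mi
Echo (lat 33.785°, lon 64.325°): 78.0 mi
Charlie (lat 32.139°, lon 62.120°): 95.0 mi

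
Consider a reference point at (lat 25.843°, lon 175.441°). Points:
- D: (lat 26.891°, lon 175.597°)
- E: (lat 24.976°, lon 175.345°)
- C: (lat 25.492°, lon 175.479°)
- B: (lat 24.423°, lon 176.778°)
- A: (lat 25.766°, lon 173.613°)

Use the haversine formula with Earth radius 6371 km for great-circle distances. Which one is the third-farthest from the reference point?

D

Distance to each, sorted:
B: 207.5 km
A: 183.2 km
D: 117.6 km
E: 96.9 km
C: 39.2 km
The third-farthest is D at 117.6 km.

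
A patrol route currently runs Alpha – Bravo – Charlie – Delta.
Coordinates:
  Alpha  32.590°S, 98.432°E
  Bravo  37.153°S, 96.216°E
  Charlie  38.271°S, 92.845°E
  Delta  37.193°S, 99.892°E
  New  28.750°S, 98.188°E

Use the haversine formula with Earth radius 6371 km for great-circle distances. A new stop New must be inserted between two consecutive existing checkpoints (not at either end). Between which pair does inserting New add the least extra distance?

between Alpha and Bravo

Added distance for inserting New between each consecutive pair:
Alpha–Bravo: 833.7 km
Bravo–Charlie: 1799.0 km
Charlie–Delta: 1489.3 km
Smallest added distance is 833.7 km, inserting between Alpha and Bravo.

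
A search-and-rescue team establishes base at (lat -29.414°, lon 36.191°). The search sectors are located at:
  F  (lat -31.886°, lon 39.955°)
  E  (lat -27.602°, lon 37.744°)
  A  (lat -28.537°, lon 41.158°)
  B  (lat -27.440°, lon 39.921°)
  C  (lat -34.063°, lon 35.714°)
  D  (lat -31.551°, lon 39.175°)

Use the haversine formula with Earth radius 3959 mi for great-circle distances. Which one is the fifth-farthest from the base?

D

Distance to each, sorted:
C: 322.5 mi
A: 306.3 mi
F: 281.5 mi
B: 264.5 mi
D: 231.0 mi
E: 156.7 mi
The fifth-farthest is D at 231.0 mi.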